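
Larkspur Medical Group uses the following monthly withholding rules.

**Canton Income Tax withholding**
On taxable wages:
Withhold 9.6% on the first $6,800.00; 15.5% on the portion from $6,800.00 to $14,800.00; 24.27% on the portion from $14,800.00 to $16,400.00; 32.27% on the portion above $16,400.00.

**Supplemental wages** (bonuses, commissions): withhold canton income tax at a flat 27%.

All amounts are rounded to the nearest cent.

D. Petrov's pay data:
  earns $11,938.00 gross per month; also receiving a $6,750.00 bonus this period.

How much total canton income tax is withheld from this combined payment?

Canton Income Tax: taxable = $11,938.00
  $652.80 + 15.5% × ($11,938.00 − $6,800.00) = $652.80 + 15.5% × $5,138.00 = $1,449.19
Supplemental (27% flat on bonus): 27% × $6,750.00 = $1,822.50
Total canton income tax: $1,449.19 + $1,822.50 = $3,271.69

$3,271.69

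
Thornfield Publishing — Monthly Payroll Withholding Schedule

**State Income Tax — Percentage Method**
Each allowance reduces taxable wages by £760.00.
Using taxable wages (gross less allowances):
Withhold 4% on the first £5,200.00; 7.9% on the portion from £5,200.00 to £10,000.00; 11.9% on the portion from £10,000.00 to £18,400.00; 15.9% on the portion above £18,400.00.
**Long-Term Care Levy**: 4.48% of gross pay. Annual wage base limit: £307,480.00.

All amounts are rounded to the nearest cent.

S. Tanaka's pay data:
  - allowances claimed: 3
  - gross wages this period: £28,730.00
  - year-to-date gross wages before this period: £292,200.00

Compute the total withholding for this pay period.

£3,551.29

State Income Tax: taxable = £28,730.00 − 3×£760.00 = £26,450.00
  £1,586.80 + 15.9% × (£26,450.00 − £18,400.00) = £1,586.80 + 15.9% × £8,050.00 = £2,866.75
Long-Term Care Levy: cap £307,480.00 − YTD £292,200.00 = £15,280.00 subject; 4.48% × £15,280.00 = £684.54
Total: £2,866.75 + £684.54 = £3,551.29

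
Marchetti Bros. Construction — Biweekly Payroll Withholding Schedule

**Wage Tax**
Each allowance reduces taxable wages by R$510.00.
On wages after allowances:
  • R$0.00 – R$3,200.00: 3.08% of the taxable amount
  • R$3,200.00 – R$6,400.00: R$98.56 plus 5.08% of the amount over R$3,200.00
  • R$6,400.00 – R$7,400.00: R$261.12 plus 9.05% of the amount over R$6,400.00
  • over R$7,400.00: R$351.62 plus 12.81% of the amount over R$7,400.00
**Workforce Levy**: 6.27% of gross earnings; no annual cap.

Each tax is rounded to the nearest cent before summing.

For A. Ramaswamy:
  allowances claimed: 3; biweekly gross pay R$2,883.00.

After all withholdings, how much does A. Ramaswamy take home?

R$2,660.57

Wage Tax: taxable = R$2,883.00 − 3×R$510.00 = R$1,353.00
  3.08% × R$1,353.00 = R$41.67
Workforce Levy: 6.27% × R$2,883.00 = R$180.76
Total withheld: R$41.67 + R$180.76 = R$222.43
Net pay: R$2,883.00 − R$222.43 = R$2,660.57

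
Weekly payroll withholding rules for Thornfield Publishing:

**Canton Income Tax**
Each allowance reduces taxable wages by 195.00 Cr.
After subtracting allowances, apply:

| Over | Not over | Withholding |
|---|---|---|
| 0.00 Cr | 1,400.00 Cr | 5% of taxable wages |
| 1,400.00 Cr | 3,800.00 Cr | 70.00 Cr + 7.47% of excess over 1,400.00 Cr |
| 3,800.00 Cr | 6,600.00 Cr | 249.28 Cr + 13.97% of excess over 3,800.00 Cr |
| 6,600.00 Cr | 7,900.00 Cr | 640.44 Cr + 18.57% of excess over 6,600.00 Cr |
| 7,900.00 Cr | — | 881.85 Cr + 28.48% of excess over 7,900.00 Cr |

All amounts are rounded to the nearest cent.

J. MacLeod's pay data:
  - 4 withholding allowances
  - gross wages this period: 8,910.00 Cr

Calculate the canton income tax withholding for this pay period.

947.35 Cr

Canton Income Tax: taxable = 8,910.00 Cr − 4×195.00 Cr = 8,130.00 Cr
  881.85 Cr + 28.48% × (8,130.00 Cr − 7,900.00 Cr) = 881.85 Cr + 28.48% × 230.00 Cr = 947.35 Cr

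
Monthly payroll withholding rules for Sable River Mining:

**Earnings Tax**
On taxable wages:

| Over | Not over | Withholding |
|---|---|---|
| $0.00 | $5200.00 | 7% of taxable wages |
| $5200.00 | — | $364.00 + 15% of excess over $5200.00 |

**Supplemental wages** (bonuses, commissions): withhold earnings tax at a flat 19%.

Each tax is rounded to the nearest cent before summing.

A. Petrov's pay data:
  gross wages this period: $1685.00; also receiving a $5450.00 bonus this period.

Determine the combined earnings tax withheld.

Earnings Tax: taxable = $1685.00
  7% × $1685.00 = $117.95
Supplemental (19% flat on bonus): 19% × $5450.00 = $1035.50
Total earnings tax: $117.95 + $1035.50 = $1153.45

$1153.45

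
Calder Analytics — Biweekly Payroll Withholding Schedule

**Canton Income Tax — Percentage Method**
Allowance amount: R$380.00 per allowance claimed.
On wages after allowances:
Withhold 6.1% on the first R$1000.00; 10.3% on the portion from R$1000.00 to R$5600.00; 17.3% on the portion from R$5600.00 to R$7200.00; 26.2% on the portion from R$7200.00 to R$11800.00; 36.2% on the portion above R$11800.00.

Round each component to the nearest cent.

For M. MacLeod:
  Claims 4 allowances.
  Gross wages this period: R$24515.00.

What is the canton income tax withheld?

R$6069.39

Canton Income Tax: taxable = R$24515.00 − 4×R$380.00 = R$22995.00
  R$2016.80 + 36.2% × (R$22995.00 − R$11800.00) = R$2016.80 + 36.2% × R$11195.00 = R$6069.39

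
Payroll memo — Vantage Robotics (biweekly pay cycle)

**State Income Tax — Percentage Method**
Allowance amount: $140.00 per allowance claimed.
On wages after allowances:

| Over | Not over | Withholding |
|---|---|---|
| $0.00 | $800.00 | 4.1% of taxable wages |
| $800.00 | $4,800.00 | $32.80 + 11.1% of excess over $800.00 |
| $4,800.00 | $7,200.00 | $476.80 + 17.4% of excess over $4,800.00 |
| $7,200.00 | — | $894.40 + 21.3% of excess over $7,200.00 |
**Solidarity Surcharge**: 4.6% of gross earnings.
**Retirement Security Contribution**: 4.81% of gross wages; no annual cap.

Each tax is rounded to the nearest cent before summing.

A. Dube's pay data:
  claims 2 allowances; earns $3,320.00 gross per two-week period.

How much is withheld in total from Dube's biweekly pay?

State Income Tax: taxable = $3,320.00 − 2×$140.00 = $3,040.00
  $32.80 + 11.1% × ($3,040.00 − $800.00) = $32.80 + 11.1% × $2,240.00 = $281.44
Solidarity Surcharge: 4.6% × $3,320.00 = $152.72
Retirement Security Contribution: 4.81% × $3,320.00 = $159.69
Total: $281.44 + $152.72 + $159.69 = $593.85

$593.85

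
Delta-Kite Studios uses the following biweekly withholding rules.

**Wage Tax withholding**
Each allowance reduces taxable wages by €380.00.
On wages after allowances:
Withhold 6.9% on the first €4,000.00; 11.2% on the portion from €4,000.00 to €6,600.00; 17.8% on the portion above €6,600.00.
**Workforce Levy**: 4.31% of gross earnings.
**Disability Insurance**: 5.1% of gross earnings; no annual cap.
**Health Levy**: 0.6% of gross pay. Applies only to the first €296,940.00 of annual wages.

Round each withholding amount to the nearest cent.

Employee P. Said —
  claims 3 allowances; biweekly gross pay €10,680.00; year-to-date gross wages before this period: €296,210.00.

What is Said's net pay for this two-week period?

Wage Tax: taxable = €10,680.00 − 3×€380.00 = €9,540.00
  €567.20 + 17.8% × (€9,540.00 − €6,600.00) = €567.20 + 17.8% × €2,940.00 = €1,090.52
Workforce Levy: 4.31% × €10,680.00 = €460.31
Disability Insurance: 5.1% × €10,680.00 = €544.68
Health Levy: cap €296,940.00 − YTD €296,210.00 = €730.00 subject; 0.6% × €730.00 = €4.38
Total withheld: €1,090.52 + €460.31 + €544.68 + €4.38 = €2,099.89
Net pay: €10,680.00 − €2,099.89 = €8,580.11

€8,580.11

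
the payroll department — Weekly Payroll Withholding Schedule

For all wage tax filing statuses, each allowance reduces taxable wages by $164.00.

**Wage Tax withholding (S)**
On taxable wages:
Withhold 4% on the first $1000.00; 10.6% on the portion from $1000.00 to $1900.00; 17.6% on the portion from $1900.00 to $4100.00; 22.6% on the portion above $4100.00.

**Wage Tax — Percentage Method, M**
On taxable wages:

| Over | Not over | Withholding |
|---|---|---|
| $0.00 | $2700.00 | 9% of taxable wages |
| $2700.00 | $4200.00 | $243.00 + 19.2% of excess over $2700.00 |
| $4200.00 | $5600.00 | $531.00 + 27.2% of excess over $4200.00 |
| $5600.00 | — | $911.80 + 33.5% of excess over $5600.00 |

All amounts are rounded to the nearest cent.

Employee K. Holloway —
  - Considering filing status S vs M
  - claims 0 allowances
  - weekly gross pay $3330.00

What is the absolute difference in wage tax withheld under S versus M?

$23.12

Wage Tax (S): taxable = $3330.00
  $135.40 + 17.6% × ($3330.00 − $1900.00) = $135.40 + 17.6% × $1430.00 = $387.08
Wage Tax (M): taxable = $3330.00
  $243.00 + 19.2% × ($3330.00 − $2700.00) = $243.00 + 19.2% × $630.00 = $363.96
Difference: |$387.08 − $363.96| = $23.12 (higher under S)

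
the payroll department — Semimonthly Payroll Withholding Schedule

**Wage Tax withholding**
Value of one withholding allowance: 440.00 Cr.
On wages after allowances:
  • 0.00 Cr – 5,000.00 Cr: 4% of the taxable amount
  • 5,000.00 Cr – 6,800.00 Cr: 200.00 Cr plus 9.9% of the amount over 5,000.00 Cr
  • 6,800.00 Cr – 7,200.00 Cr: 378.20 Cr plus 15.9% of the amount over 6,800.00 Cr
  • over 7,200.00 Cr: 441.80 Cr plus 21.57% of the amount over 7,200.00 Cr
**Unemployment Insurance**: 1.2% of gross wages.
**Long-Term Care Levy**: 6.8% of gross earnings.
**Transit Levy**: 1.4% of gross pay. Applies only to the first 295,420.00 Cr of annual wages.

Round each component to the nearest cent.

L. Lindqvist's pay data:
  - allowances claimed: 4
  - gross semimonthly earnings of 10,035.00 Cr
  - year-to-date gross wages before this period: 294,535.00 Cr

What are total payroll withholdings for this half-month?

Wage Tax: taxable = 10,035.00 Cr − 4×440.00 Cr = 8,275.00 Cr
  441.80 Cr + 21.57% × (8,275.00 Cr − 7,200.00 Cr) = 441.80 Cr + 21.57% × 1,075.00 Cr = 673.68 Cr
Unemployment Insurance: 1.2% × 10,035.00 Cr = 120.42 Cr
Long-Term Care Levy: 6.8% × 10,035.00 Cr = 682.38 Cr
Transit Levy: cap 295,420.00 Cr − YTD 294,535.00 Cr = 885.00 Cr subject; 1.4% × 885.00 Cr = 12.39 Cr
Total: 673.68 Cr + 120.42 Cr + 682.38 Cr + 12.39 Cr = 1,488.87 Cr

1,488.87 Cr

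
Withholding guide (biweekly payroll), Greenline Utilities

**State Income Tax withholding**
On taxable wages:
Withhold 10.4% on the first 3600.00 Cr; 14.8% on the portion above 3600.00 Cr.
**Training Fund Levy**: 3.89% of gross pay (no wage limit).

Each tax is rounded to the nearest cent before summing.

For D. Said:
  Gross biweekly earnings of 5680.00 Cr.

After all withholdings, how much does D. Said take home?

State Income Tax: taxable = 5680.00 Cr
  374.40 Cr + 14.8% × (5680.00 Cr − 3600.00 Cr) = 374.40 Cr + 14.8% × 2080.00 Cr = 682.24 Cr
Training Fund Levy: 3.89% × 5680.00 Cr = 220.95 Cr
Total withheld: 682.24 Cr + 220.95 Cr = 903.19 Cr
Net pay: 5680.00 Cr − 903.19 Cr = 4776.81 Cr

4776.81 Cr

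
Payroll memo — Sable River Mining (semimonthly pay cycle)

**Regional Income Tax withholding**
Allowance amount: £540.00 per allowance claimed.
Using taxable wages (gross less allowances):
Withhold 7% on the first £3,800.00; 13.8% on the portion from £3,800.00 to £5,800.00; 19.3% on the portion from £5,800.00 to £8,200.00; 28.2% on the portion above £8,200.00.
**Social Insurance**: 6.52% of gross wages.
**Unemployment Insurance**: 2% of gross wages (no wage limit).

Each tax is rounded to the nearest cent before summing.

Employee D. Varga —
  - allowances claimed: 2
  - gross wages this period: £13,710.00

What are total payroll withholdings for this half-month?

Regional Income Tax: taxable = £13,710.00 − 2×£540.00 = £12,630.00
  £1,005.20 + 28.2% × (£12,630.00 − £8,200.00) = £1,005.20 + 28.2% × £4,430.00 = £2,254.46
Social Insurance: 6.52% × £13,710.00 = £893.89
Unemployment Insurance: 2% × £13,710.00 = £274.20
Total: £2,254.46 + £893.89 + £274.20 = £3,422.55

£3,422.55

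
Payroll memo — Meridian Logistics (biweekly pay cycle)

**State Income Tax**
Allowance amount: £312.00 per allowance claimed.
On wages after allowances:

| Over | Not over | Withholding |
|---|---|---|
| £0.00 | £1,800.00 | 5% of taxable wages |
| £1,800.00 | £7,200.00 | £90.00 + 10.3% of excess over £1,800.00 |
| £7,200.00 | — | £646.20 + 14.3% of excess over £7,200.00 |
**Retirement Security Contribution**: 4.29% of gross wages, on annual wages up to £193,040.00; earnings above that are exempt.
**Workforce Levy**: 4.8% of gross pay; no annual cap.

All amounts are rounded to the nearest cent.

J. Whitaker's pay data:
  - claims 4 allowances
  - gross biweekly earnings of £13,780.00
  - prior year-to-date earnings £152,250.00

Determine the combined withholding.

State Income Tax: taxable = £13,780.00 − 4×£312.00 = £12,532.00
  £646.20 + 14.3% × (£12,532.00 − £7,200.00) = £646.20 + 14.3% × £5,332.00 = £1,408.68
Retirement Security Contribution: 4.29% × £13,780.00 = £591.16
Workforce Levy: 4.8% × £13,780.00 = £661.44
Total: £1,408.68 + £591.16 + £661.44 = £2,661.28

£2,661.28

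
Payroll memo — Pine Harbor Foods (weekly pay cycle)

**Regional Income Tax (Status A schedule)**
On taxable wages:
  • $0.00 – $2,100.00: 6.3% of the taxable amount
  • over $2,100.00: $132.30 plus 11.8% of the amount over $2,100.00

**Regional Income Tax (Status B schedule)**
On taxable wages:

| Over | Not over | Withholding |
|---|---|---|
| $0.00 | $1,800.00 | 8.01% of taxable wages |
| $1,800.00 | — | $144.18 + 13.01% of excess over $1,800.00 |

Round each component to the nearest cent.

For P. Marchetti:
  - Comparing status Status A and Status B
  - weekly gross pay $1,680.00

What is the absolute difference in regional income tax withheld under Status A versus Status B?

$28.73

Regional Income Tax (Status A): taxable = $1,680.00
  6.3% × $1,680.00 = $105.84
Regional Income Tax (Status B): taxable = $1,680.00
  8.01% × $1,680.00 = $134.57
Difference: |$105.84 − $134.57| = $28.73 (higher under Status B)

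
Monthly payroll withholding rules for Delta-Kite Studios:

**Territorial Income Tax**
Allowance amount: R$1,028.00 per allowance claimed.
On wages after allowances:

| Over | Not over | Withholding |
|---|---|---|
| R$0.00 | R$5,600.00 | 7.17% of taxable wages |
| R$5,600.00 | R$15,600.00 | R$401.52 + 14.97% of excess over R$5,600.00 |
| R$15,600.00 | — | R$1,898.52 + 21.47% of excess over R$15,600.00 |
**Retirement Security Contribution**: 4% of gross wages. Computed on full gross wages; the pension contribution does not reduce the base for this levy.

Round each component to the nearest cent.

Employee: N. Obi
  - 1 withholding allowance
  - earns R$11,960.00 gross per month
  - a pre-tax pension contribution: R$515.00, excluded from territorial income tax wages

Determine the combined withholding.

Territorial Income Tax: taxable = R$11,960.00 − R$515.00 − 1×R$1,028.00 = R$10,417.00
  R$401.52 + 14.97% × (R$10,417.00 − R$5,600.00) = R$401.52 + 14.97% × R$4,817.00 = R$1,122.62
Retirement Security Contribution: 4% × R$11,960.00 = R$478.40
Total: R$1,122.62 + R$478.40 = R$1,601.02

R$1,601.02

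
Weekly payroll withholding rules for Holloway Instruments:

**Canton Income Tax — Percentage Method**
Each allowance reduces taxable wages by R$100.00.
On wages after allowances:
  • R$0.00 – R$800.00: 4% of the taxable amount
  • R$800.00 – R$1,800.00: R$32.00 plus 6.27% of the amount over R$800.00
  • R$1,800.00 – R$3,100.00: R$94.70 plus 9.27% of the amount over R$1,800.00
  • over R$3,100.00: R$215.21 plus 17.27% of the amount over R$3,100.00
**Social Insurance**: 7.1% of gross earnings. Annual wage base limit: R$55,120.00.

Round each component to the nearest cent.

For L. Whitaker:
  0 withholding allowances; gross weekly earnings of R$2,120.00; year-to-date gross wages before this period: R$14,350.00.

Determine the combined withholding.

R$274.88

Canton Income Tax: taxable = R$2,120.00
  R$94.70 + 9.27% × (R$2,120.00 − R$1,800.00) = R$94.70 + 9.27% × R$320.00 = R$124.36
Social Insurance: 7.1% × R$2,120.00 = R$150.52
Total: R$124.36 + R$150.52 = R$274.88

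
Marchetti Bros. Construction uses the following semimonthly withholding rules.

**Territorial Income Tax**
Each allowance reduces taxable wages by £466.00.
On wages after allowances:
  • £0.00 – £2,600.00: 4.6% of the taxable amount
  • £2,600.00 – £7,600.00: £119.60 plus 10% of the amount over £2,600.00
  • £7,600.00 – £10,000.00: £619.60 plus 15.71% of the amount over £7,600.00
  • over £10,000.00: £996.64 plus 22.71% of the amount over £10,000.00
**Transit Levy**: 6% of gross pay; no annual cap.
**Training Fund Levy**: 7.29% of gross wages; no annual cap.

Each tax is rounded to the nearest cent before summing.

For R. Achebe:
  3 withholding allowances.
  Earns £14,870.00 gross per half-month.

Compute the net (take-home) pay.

Territorial Income Tax: taxable = £14,870.00 − 3×£466.00 = £13,472.00
  £996.64 + 22.71% × (£13,472.00 − £10,000.00) = £996.64 + 22.71% × £3,472.00 = £1,785.13
Transit Levy: 6% × £14,870.00 = £892.20
Training Fund Levy: 7.29% × £14,870.00 = £1,084.02
Total withheld: £1,785.13 + £892.20 + £1,084.02 = £3,761.35
Net pay: £14,870.00 − £3,761.35 = £11,108.65

£11,108.65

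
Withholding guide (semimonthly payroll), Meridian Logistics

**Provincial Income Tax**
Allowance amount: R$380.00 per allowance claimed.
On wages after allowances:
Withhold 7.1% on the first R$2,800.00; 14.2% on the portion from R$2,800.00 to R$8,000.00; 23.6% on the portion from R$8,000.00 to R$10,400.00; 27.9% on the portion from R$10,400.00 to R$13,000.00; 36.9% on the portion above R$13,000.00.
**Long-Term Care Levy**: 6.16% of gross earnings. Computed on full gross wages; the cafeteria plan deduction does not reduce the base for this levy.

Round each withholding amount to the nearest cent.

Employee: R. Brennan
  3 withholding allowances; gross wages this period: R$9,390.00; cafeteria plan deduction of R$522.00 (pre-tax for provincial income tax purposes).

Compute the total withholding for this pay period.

Provincial Income Tax: taxable = R$9,390.00 − R$522.00 − 3×R$380.00 = R$7,728.00
  R$198.80 + 14.2% × (R$7,728.00 − R$2,800.00) = R$198.80 + 14.2% × R$4,928.00 = R$898.58
Long-Term Care Levy: 6.16% × R$9,390.00 = R$578.42
Total: R$898.58 + R$578.42 = R$1,477.00

R$1,477.00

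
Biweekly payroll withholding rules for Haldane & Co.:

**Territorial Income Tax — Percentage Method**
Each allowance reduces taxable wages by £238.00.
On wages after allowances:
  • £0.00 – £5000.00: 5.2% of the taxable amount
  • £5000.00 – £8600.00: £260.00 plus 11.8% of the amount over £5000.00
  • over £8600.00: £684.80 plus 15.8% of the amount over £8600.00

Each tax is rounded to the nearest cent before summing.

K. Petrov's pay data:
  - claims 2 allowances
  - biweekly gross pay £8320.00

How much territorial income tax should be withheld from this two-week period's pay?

£595.59

Territorial Income Tax: taxable = £8320.00 − 2×£238.00 = £7844.00
  £260.00 + 11.8% × (£7844.00 − £5000.00) = £260.00 + 11.8% × £2844.00 = £595.59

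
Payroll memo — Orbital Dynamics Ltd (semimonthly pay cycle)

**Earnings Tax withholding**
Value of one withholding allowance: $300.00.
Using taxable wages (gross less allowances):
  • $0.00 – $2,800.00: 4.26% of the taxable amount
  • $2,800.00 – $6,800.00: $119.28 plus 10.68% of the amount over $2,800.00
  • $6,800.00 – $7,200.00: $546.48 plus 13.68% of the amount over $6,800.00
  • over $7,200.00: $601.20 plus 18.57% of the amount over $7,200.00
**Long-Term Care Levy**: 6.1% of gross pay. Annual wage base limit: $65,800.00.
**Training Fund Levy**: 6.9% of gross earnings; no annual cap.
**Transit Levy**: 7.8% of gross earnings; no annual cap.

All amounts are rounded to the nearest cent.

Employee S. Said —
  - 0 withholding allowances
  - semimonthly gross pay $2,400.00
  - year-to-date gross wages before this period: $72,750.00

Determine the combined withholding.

Earnings Tax: taxable = $2,400.00
  4.26% × $2,400.00 = $102.24
Long-Term Care Levy: YTD $72,750.00 ≥ cap $65,800.00 → $0.00
Training Fund Levy: 6.9% × $2,400.00 = $165.60
Transit Levy: 7.8% × $2,400.00 = $187.20
Total: $102.24 + $0.00 + $165.60 + $187.20 = $455.04

$455.04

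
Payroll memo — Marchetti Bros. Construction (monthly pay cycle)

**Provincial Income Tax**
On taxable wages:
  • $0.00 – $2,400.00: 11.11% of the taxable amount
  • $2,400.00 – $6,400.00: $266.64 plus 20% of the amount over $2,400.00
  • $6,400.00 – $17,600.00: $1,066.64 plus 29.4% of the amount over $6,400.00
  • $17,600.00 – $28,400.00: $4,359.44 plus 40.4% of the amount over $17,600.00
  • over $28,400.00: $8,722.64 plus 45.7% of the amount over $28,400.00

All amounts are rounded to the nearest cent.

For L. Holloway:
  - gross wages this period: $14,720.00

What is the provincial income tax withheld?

Provincial Income Tax: taxable = $14,720.00
  $1,066.64 + 29.4% × ($14,720.00 − $6,400.00) = $1,066.64 + 29.4% × $8,320.00 = $3,512.72

$3,512.72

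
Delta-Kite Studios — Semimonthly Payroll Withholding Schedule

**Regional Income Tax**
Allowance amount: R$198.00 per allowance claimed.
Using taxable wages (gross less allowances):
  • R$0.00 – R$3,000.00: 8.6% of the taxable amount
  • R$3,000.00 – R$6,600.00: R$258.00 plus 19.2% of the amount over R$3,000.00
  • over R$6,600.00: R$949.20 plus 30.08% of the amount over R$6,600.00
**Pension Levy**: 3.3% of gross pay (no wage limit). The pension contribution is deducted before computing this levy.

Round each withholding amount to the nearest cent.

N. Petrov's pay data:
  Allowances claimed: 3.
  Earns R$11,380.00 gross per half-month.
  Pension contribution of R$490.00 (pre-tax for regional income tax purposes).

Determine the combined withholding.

R$2,420.33

Regional Income Tax: taxable = R$11,380.00 − R$490.00 − 3×R$198.00 = R$10,296.00
  R$949.20 + 30.08% × (R$10,296.00 − R$6,600.00) = R$949.20 + 30.08% × R$3,696.00 = R$2,060.96
Pension Levy: 3.3% × R$10,890.00 = R$359.37
Total: R$2,060.96 + R$359.37 = R$2,420.33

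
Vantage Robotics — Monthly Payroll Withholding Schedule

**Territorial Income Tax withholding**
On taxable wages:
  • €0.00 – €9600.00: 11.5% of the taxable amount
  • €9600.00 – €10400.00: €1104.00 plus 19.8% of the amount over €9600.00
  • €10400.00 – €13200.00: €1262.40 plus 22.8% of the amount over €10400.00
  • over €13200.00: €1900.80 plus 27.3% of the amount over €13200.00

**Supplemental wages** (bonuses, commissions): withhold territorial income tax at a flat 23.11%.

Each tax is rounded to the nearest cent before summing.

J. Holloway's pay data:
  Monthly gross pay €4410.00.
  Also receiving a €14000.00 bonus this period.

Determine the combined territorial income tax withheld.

Territorial Income Tax: taxable = €4410.00
  11.5% × €4410.00 = €507.15
Supplemental (23.11% flat on bonus): 23.11% × €14000.00 = €3235.40
Total territorial income tax: €507.15 + €3235.40 = €3742.55

€3742.55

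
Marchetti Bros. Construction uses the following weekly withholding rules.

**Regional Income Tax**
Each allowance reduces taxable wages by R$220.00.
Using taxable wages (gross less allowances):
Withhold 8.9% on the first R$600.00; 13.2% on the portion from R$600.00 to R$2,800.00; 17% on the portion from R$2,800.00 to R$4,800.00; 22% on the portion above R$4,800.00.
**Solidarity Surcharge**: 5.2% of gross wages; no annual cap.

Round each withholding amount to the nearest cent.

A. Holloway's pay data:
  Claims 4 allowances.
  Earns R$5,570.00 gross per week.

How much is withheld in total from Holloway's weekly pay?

Regional Income Tax: taxable = R$5,570.00 − 4×R$220.00 = R$4,690.00
  R$343.80 + 17% × (R$4,690.00 − R$2,800.00) = R$343.80 + 17% × R$1,890.00 = R$665.10
Solidarity Surcharge: 5.2% × R$5,570.00 = R$289.64
Total: R$665.10 + R$289.64 = R$954.74

R$954.74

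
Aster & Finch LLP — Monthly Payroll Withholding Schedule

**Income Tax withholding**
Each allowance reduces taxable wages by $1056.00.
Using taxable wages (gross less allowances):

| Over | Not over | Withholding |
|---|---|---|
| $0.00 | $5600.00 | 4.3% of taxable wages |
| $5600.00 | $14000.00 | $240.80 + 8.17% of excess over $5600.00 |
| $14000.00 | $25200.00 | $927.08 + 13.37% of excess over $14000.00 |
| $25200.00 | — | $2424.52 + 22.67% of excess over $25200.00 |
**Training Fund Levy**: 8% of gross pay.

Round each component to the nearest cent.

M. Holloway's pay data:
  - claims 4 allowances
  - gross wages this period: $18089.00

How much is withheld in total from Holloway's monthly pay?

$2363.17

Income Tax: taxable = $18089.00 − 4×$1056.00 = $13865.00
  $240.80 + 8.17% × ($13865.00 − $5600.00) = $240.80 + 8.17% × $8265.00 = $916.05
Training Fund Levy: 8% × $18089.00 = $1447.12
Total: $916.05 + $1447.12 = $2363.17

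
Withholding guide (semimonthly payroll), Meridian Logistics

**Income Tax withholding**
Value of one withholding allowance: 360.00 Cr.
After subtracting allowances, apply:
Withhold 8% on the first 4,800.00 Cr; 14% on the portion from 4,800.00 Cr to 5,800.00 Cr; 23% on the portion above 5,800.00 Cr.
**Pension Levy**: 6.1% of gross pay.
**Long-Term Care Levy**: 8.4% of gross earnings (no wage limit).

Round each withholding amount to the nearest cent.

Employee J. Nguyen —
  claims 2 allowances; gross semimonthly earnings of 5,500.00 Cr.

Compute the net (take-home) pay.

Income Tax: taxable = 5,500.00 Cr − 2×360.00 Cr = 4,780.00 Cr
  8% × 4,780.00 Cr = 382.40 Cr
Pension Levy: 6.1% × 5,500.00 Cr = 335.50 Cr
Long-Term Care Levy: 8.4% × 5,500.00 Cr = 462.00 Cr
Total withheld: 382.40 Cr + 335.50 Cr + 462.00 Cr = 1,179.90 Cr
Net pay: 5,500.00 Cr − 1,179.90 Cr = 4,320.10 Cr

4,320.10 Cr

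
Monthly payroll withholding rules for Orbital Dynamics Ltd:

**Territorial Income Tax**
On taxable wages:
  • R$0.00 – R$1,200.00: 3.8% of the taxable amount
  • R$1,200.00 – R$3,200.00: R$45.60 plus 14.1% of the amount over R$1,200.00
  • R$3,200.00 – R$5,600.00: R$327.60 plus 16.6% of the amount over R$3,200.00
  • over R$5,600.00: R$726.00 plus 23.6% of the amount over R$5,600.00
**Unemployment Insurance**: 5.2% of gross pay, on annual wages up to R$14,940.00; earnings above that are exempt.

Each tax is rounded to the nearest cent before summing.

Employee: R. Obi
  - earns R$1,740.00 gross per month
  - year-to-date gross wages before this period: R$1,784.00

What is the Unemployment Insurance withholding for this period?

Unemployment Insurance: 5.2% × R$1,740.00 = R$90.48

R$90.48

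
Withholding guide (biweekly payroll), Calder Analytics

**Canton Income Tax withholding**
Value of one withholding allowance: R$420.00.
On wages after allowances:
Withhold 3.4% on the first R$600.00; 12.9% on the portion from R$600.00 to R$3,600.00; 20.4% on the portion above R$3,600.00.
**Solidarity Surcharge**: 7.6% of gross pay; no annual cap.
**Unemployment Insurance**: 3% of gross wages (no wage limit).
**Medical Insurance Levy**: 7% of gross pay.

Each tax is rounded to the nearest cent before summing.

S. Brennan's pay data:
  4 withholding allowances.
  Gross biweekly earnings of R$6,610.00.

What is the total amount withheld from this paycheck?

R$1,842.08

Canton Income Tax: taxable = R$6,610.00 − 4×R$420.00 = R$4,930.00
  R$407.40 + 20.4% × (R$4,930.00 − R$3,600.00) = R$407.40 + 20.4% × R$1,330.00 = R$678.72
Solidarity Surcharge: 7.6% × R$6,610.00 = R$502.36
Unemployment Insurance: 3% × R$6,610.00 = R$198.30
Medical Insurance Levy: 7% × R$6,610.00 = R$462.70
Total: R$678.72 + R$502.36 + R$198.30 + R$462.70 = R$1,842.08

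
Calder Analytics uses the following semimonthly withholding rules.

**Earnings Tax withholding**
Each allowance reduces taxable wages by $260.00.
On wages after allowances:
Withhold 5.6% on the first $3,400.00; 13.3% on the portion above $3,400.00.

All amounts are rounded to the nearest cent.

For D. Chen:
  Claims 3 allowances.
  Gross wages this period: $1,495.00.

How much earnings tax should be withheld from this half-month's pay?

Earnings Tax: taxable = $1,495.00 − 3×$260.00 = $715.00
  5.6% × $715.00 = $40.04

$40.04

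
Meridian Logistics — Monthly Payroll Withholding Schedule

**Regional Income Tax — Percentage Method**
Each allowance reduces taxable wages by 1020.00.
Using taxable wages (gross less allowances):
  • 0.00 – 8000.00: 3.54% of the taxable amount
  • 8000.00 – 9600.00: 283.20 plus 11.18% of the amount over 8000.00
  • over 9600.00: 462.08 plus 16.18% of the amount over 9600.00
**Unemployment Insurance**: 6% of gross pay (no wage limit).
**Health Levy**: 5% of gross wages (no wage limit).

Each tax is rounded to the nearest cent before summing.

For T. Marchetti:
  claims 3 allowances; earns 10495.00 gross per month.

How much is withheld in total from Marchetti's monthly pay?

1417.65

Regional Income Tax: taxable = 10495.00 − 3×1020.00 = 7435.00
  3.54% × 7435.00 = 263.20
Unemployment Insurance: 6% × 10495.00 = 629.70
Health Levy: 5% × 10495.00 = 524.75
Total: 263.20 + 629.70 + 524.75 = 1417.65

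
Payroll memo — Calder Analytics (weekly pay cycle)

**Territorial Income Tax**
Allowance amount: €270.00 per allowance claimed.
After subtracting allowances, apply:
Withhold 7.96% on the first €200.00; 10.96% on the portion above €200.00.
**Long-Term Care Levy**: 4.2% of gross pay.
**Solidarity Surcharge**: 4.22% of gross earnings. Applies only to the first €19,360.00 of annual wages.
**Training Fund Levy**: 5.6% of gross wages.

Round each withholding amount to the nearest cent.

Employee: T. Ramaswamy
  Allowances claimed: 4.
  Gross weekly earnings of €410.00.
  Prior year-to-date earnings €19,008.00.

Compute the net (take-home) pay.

€354.97

Territorial Income Tax: taxable = €410.00 − 4×€270.00 = €-670.00
  Taxable ≤ 0 → €0.00
Long-Term Care Levy: 4.2% × €410.00 = €17.22
Solidarity Surcharge: cap €19,360.00 − YTD €19,008.00 = €352.00 subject; 4.22% × €352.00 = €14.85
Training Fund Levy: 5.6% × €410.00 = €22.96
Total withheld: €0.00 + €17.22 + €14.85 + €22.96 = €55.03
Net pay: €410.00 − €55.03 = €354.97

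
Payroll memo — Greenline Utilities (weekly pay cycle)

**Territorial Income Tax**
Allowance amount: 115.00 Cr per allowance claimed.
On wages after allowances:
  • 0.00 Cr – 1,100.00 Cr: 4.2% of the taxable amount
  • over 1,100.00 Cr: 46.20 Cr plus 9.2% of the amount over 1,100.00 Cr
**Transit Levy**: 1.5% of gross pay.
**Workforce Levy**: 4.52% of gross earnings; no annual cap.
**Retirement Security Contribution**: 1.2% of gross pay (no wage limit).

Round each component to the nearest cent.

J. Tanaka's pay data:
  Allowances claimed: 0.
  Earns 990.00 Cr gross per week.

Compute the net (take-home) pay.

Territorial Income Tax: taxable = 990.00 Cr
  4.2% × 990.00 Cr = 41.58 Cr
Transit Levy: 1.5% × 990.00 Cr = 14.85 Cr
Workforce Levy: 4.52% × 990.00 Cr = 44.75 Cr
Retirement Security Contribution: 1.2% × 990.00 Cr = 11.88 Cr
Total withheld: 41.58 Cr + 14.85 Cr + 44.75 Cr + 11.88 Cr = 113.06 Cr
Net pay: 990.00 Cr − 113.06 Cr = 876.94 Cr

876.94 Cr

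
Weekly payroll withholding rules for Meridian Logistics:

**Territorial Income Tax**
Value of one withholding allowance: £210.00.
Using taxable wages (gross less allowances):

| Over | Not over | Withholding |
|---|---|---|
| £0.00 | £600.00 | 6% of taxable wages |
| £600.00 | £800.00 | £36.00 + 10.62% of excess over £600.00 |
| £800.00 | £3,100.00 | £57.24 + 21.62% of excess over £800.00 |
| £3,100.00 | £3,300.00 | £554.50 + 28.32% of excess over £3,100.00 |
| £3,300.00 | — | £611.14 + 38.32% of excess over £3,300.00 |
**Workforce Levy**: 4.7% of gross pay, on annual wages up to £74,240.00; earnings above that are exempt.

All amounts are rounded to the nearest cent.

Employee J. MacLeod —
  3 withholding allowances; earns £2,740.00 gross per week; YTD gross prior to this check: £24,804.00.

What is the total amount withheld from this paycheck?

Territorial Income Tax: taxable = £2,740.00 − 3×£210.00 = £2,110.00
  £57.24 + 21.62% × (£2,110.00 − £800.00) = £57.24 + 21.62% × £1,310.00 = £340.46
Workforce Levy: 4.7% × £2,740.00 = £128.78
Total: £340.46 + £128.78 = £469.24

£469.24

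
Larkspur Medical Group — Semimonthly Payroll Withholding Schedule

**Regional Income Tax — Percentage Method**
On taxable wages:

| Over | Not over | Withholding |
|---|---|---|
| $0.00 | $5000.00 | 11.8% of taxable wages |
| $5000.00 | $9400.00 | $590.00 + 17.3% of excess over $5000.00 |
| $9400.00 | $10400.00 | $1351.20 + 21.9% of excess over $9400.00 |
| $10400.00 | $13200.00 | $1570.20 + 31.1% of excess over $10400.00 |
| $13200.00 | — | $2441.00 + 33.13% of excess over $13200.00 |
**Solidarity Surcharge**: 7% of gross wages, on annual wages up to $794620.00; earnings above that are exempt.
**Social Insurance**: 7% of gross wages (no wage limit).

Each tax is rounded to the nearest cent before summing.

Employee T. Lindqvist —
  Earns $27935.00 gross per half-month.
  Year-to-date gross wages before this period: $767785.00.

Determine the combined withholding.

$11156.61

Regional Income Tax: taxable = $27935.00
  $2441.00 + 33.13% × ($27935.00 − $13200.00) = $2441.00 + 33.13% × $14735.00 = $7322.71
Solidarity Surcharge: cap $794620.00 − YTD $767785.00 = $26835.00 subject; 7% × $26835.00 = $1878.45
Social Insurance: 7% × $27935.00 = $1955.45
Total: $7322.71 + $1878.45 + $1955.45 = $11156.61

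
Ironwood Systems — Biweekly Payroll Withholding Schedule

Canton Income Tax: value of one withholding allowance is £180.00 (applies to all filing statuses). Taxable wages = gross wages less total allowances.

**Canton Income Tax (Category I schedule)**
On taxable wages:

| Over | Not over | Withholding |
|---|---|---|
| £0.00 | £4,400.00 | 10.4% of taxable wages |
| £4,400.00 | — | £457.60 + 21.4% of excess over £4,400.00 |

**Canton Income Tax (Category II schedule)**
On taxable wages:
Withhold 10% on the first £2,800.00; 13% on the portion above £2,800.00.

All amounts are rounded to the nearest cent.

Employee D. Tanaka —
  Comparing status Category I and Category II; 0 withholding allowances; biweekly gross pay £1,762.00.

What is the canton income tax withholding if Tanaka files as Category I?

Canton Income Tax (Category I): taxable = £1,762.00
  10.4% × £1,762.00 = £183.25

£183.25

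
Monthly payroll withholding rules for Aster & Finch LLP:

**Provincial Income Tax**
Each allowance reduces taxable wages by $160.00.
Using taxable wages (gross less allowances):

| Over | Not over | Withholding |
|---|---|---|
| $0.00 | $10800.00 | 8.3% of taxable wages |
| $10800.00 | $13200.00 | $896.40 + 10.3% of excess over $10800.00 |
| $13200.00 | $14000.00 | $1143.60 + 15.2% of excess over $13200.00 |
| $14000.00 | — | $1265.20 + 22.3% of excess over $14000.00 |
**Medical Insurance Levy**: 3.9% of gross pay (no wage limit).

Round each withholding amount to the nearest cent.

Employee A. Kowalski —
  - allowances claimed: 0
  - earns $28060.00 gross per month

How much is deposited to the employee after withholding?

Provincial Income Tax: taxable = $28060.00
  $1265.20 + 22.3% × ($28060.00 − $14000.00) = $1265.20 + 22.3% × $14060.00 = $4400.58
Medical Insurance Levy: 3.9% × $28060.00 = $1094.34
Total withheld: $4400.58 + $1094.34 = $5494.92
Net pay: $28060.00 − $5494.92 = $22565.08

$22565.08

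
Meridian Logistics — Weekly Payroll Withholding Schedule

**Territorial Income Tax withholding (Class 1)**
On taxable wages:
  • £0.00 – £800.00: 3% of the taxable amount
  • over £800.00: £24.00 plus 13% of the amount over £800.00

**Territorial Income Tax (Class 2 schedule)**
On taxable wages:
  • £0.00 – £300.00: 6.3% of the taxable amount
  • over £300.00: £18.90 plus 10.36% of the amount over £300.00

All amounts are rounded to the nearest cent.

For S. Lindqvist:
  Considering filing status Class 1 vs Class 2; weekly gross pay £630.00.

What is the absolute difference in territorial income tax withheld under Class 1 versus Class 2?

£34.19

Territorial Income Tax (Class 1): taxable = £630.00
  3% × £630.00 = £18.90
Territorial Income Tax (Class 2): taxable = £630.00
  £18.90 + 10.36% × (£630.00 − £300.00) = £18.90 + 10.36% × £330.00 = £53.09
Difference: |£18.90 − £53.09| = £34.19 (higher under Class 2)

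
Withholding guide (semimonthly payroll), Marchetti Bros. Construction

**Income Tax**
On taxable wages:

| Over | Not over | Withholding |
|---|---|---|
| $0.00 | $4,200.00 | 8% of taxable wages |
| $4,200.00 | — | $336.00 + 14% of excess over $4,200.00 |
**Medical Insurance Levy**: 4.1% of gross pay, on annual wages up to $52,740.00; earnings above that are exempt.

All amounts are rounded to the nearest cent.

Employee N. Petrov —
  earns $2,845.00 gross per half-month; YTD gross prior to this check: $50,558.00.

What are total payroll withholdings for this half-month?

$317.06

Income Tax: taxable = $2,845.00
  8% × $2,845.00 = $227.60
Medical Insurance Levy: cap $52,740.00 − YTD $50,558.00 = $2,182.00 subject; 4.1% × $2,182.00 = $89.46
Total: $227.60 + $89.46 = $317.06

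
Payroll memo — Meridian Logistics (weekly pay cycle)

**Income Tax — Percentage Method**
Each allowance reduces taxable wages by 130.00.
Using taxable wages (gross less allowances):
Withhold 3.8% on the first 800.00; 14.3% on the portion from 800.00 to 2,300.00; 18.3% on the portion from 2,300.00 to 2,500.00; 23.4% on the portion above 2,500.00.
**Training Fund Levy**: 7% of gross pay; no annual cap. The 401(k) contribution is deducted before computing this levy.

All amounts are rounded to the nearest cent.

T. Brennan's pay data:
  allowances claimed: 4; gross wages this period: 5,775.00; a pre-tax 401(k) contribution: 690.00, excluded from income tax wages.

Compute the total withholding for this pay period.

1,120.66

Income Tax: taxable = 5,775.00 − 690.00 − 4×130.00 = 4,565.00
  281.50 + 23.4% × (4,565.00 − 2,500.00) = 281.50 + 23.4% × 2,065.00 = 764.71
Training Fund Levy: 7% × 5,085.00 = 355.95
Total: 764.71 + 355.95 = 1,120.66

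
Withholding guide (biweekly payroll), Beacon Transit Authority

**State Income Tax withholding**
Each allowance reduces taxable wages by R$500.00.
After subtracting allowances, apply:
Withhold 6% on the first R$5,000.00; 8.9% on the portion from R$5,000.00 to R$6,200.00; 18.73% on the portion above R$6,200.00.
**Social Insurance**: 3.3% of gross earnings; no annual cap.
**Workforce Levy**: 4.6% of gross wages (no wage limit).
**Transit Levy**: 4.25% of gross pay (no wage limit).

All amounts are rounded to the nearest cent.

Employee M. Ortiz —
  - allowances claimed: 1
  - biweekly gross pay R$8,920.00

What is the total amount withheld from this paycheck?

State Income Tax: taxable = R$8,920.00 − 1×R$500.00 = R$8,420.00
  R$406.80 + 18.73% × (R$8,420.00 − R$6,200.00) = R$406.80 + 18.73% × R$2,220.00 = R$822.61
Social Insurance: 3.3% × R$8,920.00 = R$294.36
Workforce Levy: 4.6% × R$8,920.00 = R$410.32
Transit Levy: 4.25% × R$8,920.00 = R$379.10
Total: R$822.61 + R$294.36 + R$410.32 + R$379.10 = R$1,906.39

R$1,906.39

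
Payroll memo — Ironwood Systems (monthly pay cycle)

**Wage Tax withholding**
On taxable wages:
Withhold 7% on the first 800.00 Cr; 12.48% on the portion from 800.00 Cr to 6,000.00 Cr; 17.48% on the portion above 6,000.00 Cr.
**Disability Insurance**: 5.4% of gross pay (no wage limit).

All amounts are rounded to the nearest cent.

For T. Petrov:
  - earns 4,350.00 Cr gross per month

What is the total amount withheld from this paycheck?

Wage Tax: taxable = 4,350.00 Cr
  56.00 Cr + 12.48% × (4,350.00 Cr − 800.00 Cr) = 56.00 Cr + 12.48% × 3,550.00 Cr = 499.04 Cr
Disability Insurance: 5.4% × 4,350.00 Cr = 234.90 Cr
Total: 499.04 Cr + 234.90 Cr = 733.94 Cr

733.94 Cr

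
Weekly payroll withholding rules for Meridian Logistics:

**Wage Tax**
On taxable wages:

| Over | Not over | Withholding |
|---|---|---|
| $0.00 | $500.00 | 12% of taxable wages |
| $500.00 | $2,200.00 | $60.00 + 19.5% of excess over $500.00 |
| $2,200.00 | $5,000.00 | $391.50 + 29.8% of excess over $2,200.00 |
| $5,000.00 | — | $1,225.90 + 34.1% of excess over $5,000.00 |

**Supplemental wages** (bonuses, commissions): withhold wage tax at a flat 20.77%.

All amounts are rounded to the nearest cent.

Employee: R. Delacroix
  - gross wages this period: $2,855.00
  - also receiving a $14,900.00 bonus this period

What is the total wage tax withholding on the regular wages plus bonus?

$3,681.42

Wage Tax: taxable = $2,855.00
  $391.50 + 29.8% × ($2,855.00 − $2,200.00) = $391.50 + 29.8% × $655.00 = $586.69
Supplemental (20.77% flat on bonus): 20.77% × $14,900.00 = $3,094.73
Total wage tax: $586.69 + $3,094.73 = $3,681.42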